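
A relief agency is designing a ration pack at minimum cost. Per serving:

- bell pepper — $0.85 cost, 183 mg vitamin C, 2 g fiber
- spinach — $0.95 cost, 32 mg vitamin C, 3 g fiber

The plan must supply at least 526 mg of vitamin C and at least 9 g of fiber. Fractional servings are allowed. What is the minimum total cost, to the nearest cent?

$3.43

At the optimum either one food covers both requirements or two foods hit both targets exactly; no other combination can be cheaper.
bell pepper only: max(526/183, 9/2) = 4.5 servings → $3.83.
spinach only: max(526/32, 9/3) = 16.44 servings → $15.62.
bell pepper + spinach with both tight: 2.66 servings and 1.227 servings → $3.43.
So the least-cost plan costs $3.43.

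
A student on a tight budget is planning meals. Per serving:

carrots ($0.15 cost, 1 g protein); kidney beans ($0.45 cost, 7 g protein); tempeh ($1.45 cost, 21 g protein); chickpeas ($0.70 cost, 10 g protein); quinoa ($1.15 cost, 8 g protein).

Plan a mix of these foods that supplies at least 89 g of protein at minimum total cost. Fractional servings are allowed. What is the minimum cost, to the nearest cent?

$5.72

Cost per g of protein: kidney beans $0.0643, tempeh $0.0690, chickpeas $0.0700, quinoa $0.1437, carrots $0.1500.
With no serving limits, use only kidney beans: 89 g / 7 g = 12.71 servings × $0.45 = $5.72.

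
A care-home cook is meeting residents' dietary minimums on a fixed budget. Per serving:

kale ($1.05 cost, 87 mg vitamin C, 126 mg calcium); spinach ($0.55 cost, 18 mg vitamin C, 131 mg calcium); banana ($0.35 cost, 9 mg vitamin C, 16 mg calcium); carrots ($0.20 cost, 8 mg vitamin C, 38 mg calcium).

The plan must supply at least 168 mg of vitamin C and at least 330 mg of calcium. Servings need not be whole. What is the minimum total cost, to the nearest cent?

$2.30

At the optimum either one food covers both requirements or two foods hit both targets exactly; no other combination can be cheaper.
kale only: max(168/87, 330/126) = 2.619 servings → $2.75.
spinach only: max(168/18, 330/131) = 9.333 servings → $5.13.
banana only: max(168/9, 330/16) = 20.62 servings → $7.22.
carrots only: max(168/8, 330/38) = 21 servings → $4.20.
kale + spinach with both tight: 1.76 servings and 0.8262 servings → $2.30.
kale + banana with both targets exact would need a negative amount; discard.
kale + carrots with both tight: 1.629 servings and 3.282 servings → $2.37.
spinach + banana with both tight: 0.3165 servings and 18.03 servings → $6.49.
spinach + carrots: the both-tight solution has a negative serving — not a feasible corner.
banana + carrots with both tight: 17.5 servings and 1.318 servings → $6.39.
The minimum over all feasible corners is $2.30.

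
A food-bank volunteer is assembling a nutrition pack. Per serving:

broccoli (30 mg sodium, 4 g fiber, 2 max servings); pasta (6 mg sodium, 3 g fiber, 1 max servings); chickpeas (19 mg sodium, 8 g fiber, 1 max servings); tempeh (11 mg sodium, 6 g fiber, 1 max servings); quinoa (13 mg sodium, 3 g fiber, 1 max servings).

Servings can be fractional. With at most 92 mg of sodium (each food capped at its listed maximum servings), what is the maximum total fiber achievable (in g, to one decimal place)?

Fiber per mg sodium: tempeh 0.5455, pasta 0.5, chickpeas 0.4211, quinoa 0.2308, broccoli 0.1333.
Take 1 serving of tempeh: uses 11 mg sodium, +6.0 g fiber (running total 6.0 g).
Take 1 serving of pasta: uses 6 mg sodium, +3.0 g fiber (running total 9.0 g).
Take 1 serving of chickpeas: uses 19 mg sodium, +8.0 g fiber (running total 17.0 g).
Take 1 serving of quinoa: uses 13 mg sodium, +3.0 g fiber (running total 20.0 g).
Take 1.433 servings of broccoli: uses 43 mg sodium, +5.7 g fiber (running total 25.7 g).
Filling greedily by fiber-per-mg sodium is optimal for one linear limit, giving 25.7 g.

25.7 g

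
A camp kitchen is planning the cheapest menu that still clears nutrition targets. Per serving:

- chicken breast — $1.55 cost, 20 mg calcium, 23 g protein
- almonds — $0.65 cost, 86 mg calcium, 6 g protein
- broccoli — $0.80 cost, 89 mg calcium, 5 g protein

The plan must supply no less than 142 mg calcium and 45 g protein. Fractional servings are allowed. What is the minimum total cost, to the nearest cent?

$3.35

Two binding constraints pin down two serving amounts, so the optimal mix uses at most two foods. The candidates are each food alone (scaled to the tighter of calcium/protein) and each pair with both constraints tight.
chicken breast only: max(142/20, 45/23) = 7.1 servings → $11.01.
almonds only: max(142/86, 45/6) = 7.5 servings → $4.88.
broccoli only: max(142/89, 45/5) = 9 servings → $7.20.
chicken breast + almonds with both tight: 1.624 servings and 1.273 servings → $3.35.
chicken breast + broccoli with both tight: 1.692 servings and 1.215 servings → $3.60.
almonds + broccoli: the both-tight solution has a negative serving — not a feasible corner.
Cheapest feasible corner: $3.35.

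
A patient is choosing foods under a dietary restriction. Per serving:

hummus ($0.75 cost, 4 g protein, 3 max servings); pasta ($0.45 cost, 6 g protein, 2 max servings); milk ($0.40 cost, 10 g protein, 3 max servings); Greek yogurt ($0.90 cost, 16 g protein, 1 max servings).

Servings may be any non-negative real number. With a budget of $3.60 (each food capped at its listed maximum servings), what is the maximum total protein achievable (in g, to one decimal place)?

Protein per dollar: milk 25, Greek yogurt 17.78, pasta 13.33, hummus 5.333.
Take 3 servings of milk: spends $1.20, +30.0 g protein (running total 30.0 g).
Take 1 serving of Greek yogurt: spends $0.90, +16.0 g protein (running total 46.0 g).
Take 2 servings of pasta: spends $0.90, +12.0 g protein (running total 58.0 g).
Take 0.8 servings of hummus: spends $0.60, +3.2 g protein (running total 61.2 g).
Filling greedily by protein-per-dollar is optimal for one linear limit, giving 61.2 g.

61.2 g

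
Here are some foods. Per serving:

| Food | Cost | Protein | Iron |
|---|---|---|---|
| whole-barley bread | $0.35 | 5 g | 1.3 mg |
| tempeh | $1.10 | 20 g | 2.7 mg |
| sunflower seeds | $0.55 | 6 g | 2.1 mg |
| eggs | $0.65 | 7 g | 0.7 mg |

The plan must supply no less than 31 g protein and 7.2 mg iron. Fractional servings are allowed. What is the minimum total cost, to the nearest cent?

For a min-cost LP with two ≥-constraints, a basic feasible solution has at most two positive variables.
whole-barley bread only: max(31/5, 7.2/1.3) = 6.2 servings → $2.17.
tempeh only: max(31/20, 7.2/2.7) = 2.667 servings → $2.93.
sunflower seeds only: max(31/6, 7.2/2.1) = 5.167 servings → $2.84.
eggs only: max(31/7, 7.2/0.7) = 10.29 servings → $6.69.
whole-barley bread + tempeh with both tight: 4.824 servings and 0.344 servings → $2.07.
whole-barley bread + sunflower seeds: intersection lies outside the first quadrant.
whole-barley bread + eggs with both tight: 5.125 servings and 0.7679 servings → $2.29.
tempeh + sunflower seeds with both tight: 0.8488 servings and 2.337 servings → $2.22.
tempeh + eggs with both targets exact would need a negative amount; discard.
sunflower seeds + eggs with both tight: 2.733 servings and 2.086 servings → $2.86.
The minimum over all feasible corners is $2.07.

$2.07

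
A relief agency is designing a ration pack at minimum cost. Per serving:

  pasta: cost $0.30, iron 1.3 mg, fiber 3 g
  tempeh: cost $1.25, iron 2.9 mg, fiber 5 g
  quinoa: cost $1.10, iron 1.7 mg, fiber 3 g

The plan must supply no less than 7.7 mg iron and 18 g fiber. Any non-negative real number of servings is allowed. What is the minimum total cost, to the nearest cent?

With two linear requirements the optimum uses one or two foods; enumerate the corners.
pasta only: max(7.7/1.3, 18/3) = 6 servings → $1.80.
tempeh only: max(7.7/2.9, 18/5) = 3.6 servings → $4.50.
quinoa only: max(7.7/1.7, 18/3) = 6 servings → $6.60.
pasta + tempeh with both targets exact would need a negative amount; discard.
pasta + quinoa: intersection lies outside the first quadrant.
tempeh + quinoa with both targets exact would need a negative amount; discard.
The minimum over all feasible corners is $1.80.

$1.80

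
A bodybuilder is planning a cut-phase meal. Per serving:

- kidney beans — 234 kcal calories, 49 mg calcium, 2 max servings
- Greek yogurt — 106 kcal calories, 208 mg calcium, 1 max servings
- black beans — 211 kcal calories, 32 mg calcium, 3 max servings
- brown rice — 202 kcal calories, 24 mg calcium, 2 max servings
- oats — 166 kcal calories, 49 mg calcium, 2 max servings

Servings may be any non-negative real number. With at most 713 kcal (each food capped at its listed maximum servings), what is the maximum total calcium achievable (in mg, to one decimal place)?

Calcium per kcal: Greek yogurt 1.962, oats 0.2952, kidney beans 0.2094, black beans 0.1517, brown rice 0.1188.
Take 1 serving of Greek yogurt: uses 106 kcal, +208.0 mg calcium (running total 208.0 mg).
Take 2 servings of oats: uses 332 kcal, +98.0 mg calcium (running total 306.0 mg).
Take 1.175 servings of kidney beans: uses 275 kcal, +57.6 mg calcium (running total 363.6 mg).
Filling greedily by calcium-per-kcal is optimal for one linear limit, giving 363.6 mg.

363.6 mg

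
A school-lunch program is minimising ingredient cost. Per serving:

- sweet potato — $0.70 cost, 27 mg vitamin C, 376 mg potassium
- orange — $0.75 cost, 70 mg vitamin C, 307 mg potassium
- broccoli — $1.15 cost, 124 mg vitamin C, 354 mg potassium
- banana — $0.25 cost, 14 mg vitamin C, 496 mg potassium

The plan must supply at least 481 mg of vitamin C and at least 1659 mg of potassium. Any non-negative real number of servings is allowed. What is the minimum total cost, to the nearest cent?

$4.54

With two linear requirements the optimum uses one or two foods; enumerate the corners.
sweet potato only: max(481/27, 1659/376) = 17.81 servings → $12.47.
orange only: max(481/70, 1659/307) = 6.871 servings → $5.15.
broccoli only: max(481/124, 1659/354) = 4.686 servings → $5.39.
banana only: max(481/14, 1659/496) = 34.36 servings → $8.59.
sweet potato + orange: intersection lies outside the first quadrant.
sweet potato + broccoli with both tight: 0.9562 servings and 3.671 servings → $4.89.
sweet potato + banana: the both-tight solution has a negative serving — not a feasible corner.
orange + broccoli with both tight: 2.667 servings and 2.373 servings → $4.73.
orange + banana: intersection lies outside the first quadrant.
broccoli + banana with both tight: 3.808 servings and 0.6268 servings → $4.54.
Cheapest feasible corner: $4.54.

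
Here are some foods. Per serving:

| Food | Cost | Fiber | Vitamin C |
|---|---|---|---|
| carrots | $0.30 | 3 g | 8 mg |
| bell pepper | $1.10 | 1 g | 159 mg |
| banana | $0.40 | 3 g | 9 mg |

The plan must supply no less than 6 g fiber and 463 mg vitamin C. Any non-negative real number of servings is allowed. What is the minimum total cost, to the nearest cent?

With two linear requirements the optimum uses one or two foods; enumerate the corners.
carrots only: max(6/3, 463/8) = 57.88 servings → $17.36.
bell pepper only: max(6/1, 463/159) = 6 servings → $6.60.
banana only: max(6/3, 463/9) = 51.44 servings → $20.58.
carrots + bell pepper with both tight: 1.047 servings and 2.859 servings → $3.46.
carrots + banana: the both-tight solution has a negative serving — not a feasible corner.
bell pepper + banana with both tight: 2.853 servings and 1.049 servings → $3.56.
The minimum over all feasible corners is $3.46.

$3.46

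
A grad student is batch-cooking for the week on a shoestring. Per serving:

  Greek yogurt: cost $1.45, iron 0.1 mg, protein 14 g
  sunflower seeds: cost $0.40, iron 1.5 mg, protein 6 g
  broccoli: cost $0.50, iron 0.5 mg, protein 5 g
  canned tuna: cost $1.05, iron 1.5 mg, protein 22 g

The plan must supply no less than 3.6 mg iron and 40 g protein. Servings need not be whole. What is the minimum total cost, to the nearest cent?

Two binding constraints pin down two serving amounts, so the optimal mix uses at most two foods. The candidates are each food alone (scaled to the tighter of iron/protein) and each pair with both constraints tight.
Greek yogurt only: max(3.6/0.1, 40/14) = 36 servings → $52.20.
sunflower seeds only: max(3.6/1.5, 40/6) = 6.667 servings → $2.67.
broccoli only: max(3.6/0.5, 40/5) = 8 servings → $4.00.
canned tuna only: max(3.6/1.5, 40/22) = 2.4 servings → $2.52.
Greek yogurt + sunflower seeds with both tight: 1.882 servings and 2.275 servings → $3.64.
Greek yogurt + broccoli with both tight: 0.3077 servings and 7.138 servings → $4.02.
Greek yogurt + canned tuna: the both-tight solution has a negative serving — not a feasible corner.
sunflower seeds + broccoli: the both-tight solution has a negative serving — not a feasible corner.
sunflower seeds + canned tuna with both tight: 0.8 servings and 1.6 servings → $2.00.
broccoli + canned tuna with both tight: 5.486 servings and 0.5714 servings → $3.34.
Cheapest feasible corner: $2.00.

$2.00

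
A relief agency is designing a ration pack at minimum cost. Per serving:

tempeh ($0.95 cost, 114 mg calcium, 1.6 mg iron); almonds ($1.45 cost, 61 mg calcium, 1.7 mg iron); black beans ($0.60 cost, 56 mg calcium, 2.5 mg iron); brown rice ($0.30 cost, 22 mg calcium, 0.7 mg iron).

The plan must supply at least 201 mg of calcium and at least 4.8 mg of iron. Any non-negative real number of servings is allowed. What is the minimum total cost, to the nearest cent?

$1.83

At the optimum either one food covers both requirements or two foods hit both targets exactly; no other combination can be cheaper.
tempeh only: max(201/114, 4.8/1.6) = 3 servings → $2.85.
almonds only: max(201/61, 4.8/1.7) = 3.295 servings → $4.78.
black beans only: max(201/56, 4.8/2.5) = 3.589 servings → $2.15.
brown rice only: max(201/22, 4.8/0.7) = 9.136 servings → $2.74.
tempeh + almonds with both tight: 0.5083 servings and 2.345 servings → $3.88.
tempeh + black beans with both tight: 1.196 servings and 1.155 servings → $1.83.
tempeh + brown rice with both tight: 0.787 servings and 5.058 servings → $2.27.
almonds + black beans: intersection lies outside the first quadrant.
almonds + brown rice with both targets exact would need a negative amount; discard.
black beans + brown rice: the both-tight solution has a negative serving — not a feasible corner.
Cheapest feasible corner: $1.83.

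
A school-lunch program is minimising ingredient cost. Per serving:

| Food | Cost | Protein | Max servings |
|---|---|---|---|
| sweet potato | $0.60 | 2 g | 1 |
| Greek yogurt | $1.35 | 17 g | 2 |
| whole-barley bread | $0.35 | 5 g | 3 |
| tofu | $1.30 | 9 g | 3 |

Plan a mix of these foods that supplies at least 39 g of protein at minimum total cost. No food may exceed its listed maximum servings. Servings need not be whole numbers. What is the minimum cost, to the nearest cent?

Cost per g of protein: whole-barley bread $0.0700, Greek yogurt $0.0794, tofu $0.1444, sweet potato $0.3000.
Take 3 servings of whole-barley bread: +15.0 g protein for $1.05 (total $1.05, still need 24.0 g).
Take 1.412 servings of Greek yogurt: +24.0 g protein for $1.91 (total $2.96, still need 0.0 g).
Greedy by cheapest-per-g is optimal for a single linear constraint, so the minimum cost is $2.96.

$2.96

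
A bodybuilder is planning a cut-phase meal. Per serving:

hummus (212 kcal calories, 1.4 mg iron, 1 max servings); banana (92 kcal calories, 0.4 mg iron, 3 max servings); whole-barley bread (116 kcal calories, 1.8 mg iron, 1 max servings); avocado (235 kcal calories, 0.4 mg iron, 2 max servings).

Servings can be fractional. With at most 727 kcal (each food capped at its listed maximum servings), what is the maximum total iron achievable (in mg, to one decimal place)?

Iron per kcal: whole-barley bread 0.01552, hummus 0.006604, banana 0.004348, avocado 0.001702.
Take 1 serving of whole-barley bread: uses 116 kcal, +1.8 mg iron (running total 1.8 mg).
Take 1 serving of hummus: uses 212 kcal, +1.4 mg iron (running total 3.2 mg).
Take 3 servings of banana: uses 276 kcal, +1.2 mg iron (running total 4.4 mg).
Take 0.5234 servings of avocado: uses 123 kcal, +0.2 mg iron (running total 4.6 mg).
Filling greedily by iron-per-kcal is optimal for one linear limit, giving 4.6 mg.

4.6 mg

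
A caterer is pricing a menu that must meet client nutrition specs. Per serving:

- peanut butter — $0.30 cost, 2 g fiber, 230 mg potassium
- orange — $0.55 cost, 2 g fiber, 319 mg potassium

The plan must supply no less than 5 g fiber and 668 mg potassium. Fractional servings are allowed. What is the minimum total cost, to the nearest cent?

peanut butter only: max(5/2, 668/230) = 2.904 servings → $0.87.
orange only: max(5/2, 668/319) = 2.5 servings → $1.38.
peanut butter + orange with both tight: 1.455 servings and 1.045 servings → $1.01.
The minimum over all feasible corners is $0.87.

$0.87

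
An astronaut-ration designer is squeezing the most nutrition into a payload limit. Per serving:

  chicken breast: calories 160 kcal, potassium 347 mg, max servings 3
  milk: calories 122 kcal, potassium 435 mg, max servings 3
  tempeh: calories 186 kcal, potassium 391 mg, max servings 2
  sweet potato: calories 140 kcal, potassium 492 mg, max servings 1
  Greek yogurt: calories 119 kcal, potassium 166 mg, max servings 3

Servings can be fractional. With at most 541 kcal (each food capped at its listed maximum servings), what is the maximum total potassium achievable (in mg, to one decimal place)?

Potassium per kcal: milk 3.566, sweet potato 3.514, chicken breast 2.169, tempeh 2.102, Greek yogurt 1.395.
Take 3 servings of milk: uses 366 kcal, +1305.0 mg potassium (running total 1305.0 mg).
Take 1 serving of sweet potato: uses 140 kcal, +492.0 mg potassium (running total 1797.0 mg).
Take 0.2188 servings of chicken breast: uses 35 kcal, +75.9 mg potassium (running total 1872.9 mg).
Filling greedily by potassium-per-kcal is optimal for one linear limit, giving 1872.9 mg.

1872.9 mg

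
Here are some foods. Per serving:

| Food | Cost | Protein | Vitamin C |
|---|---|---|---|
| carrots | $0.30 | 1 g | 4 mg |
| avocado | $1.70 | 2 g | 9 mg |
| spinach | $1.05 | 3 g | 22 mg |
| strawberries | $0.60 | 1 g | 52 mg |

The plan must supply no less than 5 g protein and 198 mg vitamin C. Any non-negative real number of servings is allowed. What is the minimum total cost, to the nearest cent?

For a min-cost LP with two ≥-constraints, a basic feasible solution has at most two positive variables.
carrots only: max(5/1, 198/4) = 49.5 servings → $14.85.
avocado only: max(5/2, 198/9) = 22 servings → $37.40.
spinach only: max(5/3, 198/22) = 9 servings → $9.45.
strawberries only: max(5/1, 198/52) = 5 servings → $3.00.
carrots + avocado: intersection lies outside the first quadrant.
carrots + spinach: intersection lies outside the first quadrant.
carrots + strawberries with both tight: 1.292 servings and 3.708 servings → $2.61.
avocado + spinach: the both-tight solution has a negative serving — not a feasible corner.
avocado + strawberries with both tight: 0.6526 servings and 3.695 servings → $3.33.
spinach + strawberries with both tight: 0.4627 servings and 3.612 servings → $2.65.
The minimum over all feasible corners is $2.61.

$2.61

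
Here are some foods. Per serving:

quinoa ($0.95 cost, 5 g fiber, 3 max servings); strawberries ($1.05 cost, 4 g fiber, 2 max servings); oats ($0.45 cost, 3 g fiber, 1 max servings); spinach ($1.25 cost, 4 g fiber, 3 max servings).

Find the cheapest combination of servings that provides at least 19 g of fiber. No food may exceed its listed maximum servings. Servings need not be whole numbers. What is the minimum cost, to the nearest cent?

Cost per g of fiber: oats $0.1500, quinoa $0.1900, strawberries $0.2625, spinach $0.3125.
Take 1 serving of oats: +3.0 g fiber for $0.45 (total $0.45, still need 16.0 g).
Take 3 servings of quinoa: +15.0 g fiber for $2.85 (total $3.30, still need 1.0 g).
Take 0.25 servings of strawberries: +1.0 g fiber for $0.26 (total $3.56, still need 0.0 g).
Filling from the cheapest source first is optimal under one linear minimum: $3.56.

$3.56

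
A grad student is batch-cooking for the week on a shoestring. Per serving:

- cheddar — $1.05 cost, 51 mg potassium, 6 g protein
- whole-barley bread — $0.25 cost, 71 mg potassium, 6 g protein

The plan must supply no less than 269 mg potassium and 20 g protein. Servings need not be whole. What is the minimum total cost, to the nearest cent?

$0.95

Check every corner: each single food scaled to meet both minima, and each pair solved so both constraints bind.
cheddar only: max(269/51, 20/6) = 5.275 servings → $5.54.
whole-barley bread only: max(269/71, 20/6) = 3.789 servings → $0.95.
cheddar + whole-barley bread with both targets exact would need a negative amount; discard.
The minimum over all feasible corners is $0.95.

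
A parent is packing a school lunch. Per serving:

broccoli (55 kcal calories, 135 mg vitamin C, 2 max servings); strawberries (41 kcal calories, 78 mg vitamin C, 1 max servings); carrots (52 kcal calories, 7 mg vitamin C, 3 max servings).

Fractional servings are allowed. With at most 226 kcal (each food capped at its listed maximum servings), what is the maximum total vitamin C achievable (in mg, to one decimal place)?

358.1 mg

Vitamin C per kcal: broccoli 2.455, strawberries 1.902, carrots 0.1346.
Take 2 servings of broccoli: uses 110 kcal, +270.0 mg vitamin C (running total 270.0 mg).
Take 1 serving of strawberries: uses 41 kcal, +78.0 mg vitamin C (running total 348.0 mg).
Take 1.442 servings of carrots: uses 75 kcal, +10.1 mg vitamin C (running total 358.1 mg).
Filling greedily by vitamin C-per-kcal is optimal for one linear limit, giving 358.1 mg.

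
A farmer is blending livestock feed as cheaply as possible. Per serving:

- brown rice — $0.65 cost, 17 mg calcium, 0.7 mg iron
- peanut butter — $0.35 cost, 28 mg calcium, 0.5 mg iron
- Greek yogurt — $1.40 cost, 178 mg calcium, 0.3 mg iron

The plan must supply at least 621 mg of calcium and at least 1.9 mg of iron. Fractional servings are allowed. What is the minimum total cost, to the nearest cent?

$5.13

brown rice only: max(621/17, 1.9/0.7) = 36.53 servings → $23.74.
peanut butter only: max(621/28, 1.9/0.5) = 22.18 servings → $7.76.
Greek yogurt only: max(621/178, 1.9/0.3) = 6.333 servings → $8.87.
brown rice + peanut butter with both targets exact would need a negative amount; discard.
brown rice + Greek yogurt with both tight: 1.271 servings and 3.367 servings → $5.54.
peanut butter + Greek yogurt with both tight: 1.885 servings and 3.192 servings → $5.13.
Cheapest feasible corner: $5.13.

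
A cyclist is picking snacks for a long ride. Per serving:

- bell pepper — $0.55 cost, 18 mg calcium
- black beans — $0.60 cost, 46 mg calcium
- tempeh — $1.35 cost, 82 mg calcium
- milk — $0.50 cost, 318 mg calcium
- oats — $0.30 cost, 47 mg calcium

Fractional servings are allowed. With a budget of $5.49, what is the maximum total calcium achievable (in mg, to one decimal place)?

Calcium per dollar: milk 636, oats 156.7, black beans 76.67, tempeh 60.74, bell pepper 32.73.
With no serving limits, spend the whole cost allowance on milk: $5.49 / $0.50 × 318 mg = 3491.6 mg.

3491.6 mg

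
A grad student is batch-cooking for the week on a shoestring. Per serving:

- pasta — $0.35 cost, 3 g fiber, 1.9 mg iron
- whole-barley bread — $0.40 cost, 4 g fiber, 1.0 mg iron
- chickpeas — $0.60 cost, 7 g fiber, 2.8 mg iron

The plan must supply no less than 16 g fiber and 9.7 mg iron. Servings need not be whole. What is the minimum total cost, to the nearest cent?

This is a tiny linear program; its minimum lies at a vertex of the feasible set. List the vertices and price them.
pasta only: max(16/3, 9.7/1.9) = 5.333 servings → $1.87.
whole-barley bread only: max(16/4, 9.7/1.0) = 9.7 servings → $3.88.
chickpeas only: max(16/7, 9.7/2.8) = 3.464 servings → $2.08.
pasta + whole-barley bread with both tight: 4.957 servings and 0.2826 servings → $1.85.
pasta + chickpeas with both tight: 4.714 servings and 0.2653 servings → $1.81.
whole-barley bread + chickpeas with both targets exact would need a negative amount; discard.
The minimum over all feasible corners is $1.81.

$1.81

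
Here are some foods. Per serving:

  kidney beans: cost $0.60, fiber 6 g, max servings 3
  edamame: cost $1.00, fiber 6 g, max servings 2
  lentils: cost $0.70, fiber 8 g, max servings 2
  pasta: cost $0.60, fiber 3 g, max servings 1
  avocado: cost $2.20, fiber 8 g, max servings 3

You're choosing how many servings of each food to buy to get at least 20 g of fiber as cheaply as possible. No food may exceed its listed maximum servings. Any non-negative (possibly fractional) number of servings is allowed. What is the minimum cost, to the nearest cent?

$1.80

Cost per g of fiber: lentils $0.0875, kidney beans $0.1000, edamame $0.1667, pasta $0.2000, avocado $0.2750.
Take 2 servings of lentils: +16.0 g fiber for $1.40 (total $1.40, still need 4.0 g).
Take 0.6667 servings of kidney beans: +4.0 g fiber for $0.40 (total $1.80, still need 0.0 g).
Greedy by cheapest-per-g is optimal for a single linear constraint, so the minimum cost is $1.80.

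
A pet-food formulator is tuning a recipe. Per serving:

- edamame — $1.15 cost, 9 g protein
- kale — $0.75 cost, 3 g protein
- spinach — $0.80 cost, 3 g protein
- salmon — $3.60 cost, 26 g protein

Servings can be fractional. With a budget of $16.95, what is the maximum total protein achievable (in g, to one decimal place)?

132.7 g

Protein per dollar: edamame 7.826, salmon 7.222, kale 4, spinach 3.75.
With no serving limits, spend the whole cost allowance on edamame: $16.95 / $1.15 × 9 g = 132.7 g.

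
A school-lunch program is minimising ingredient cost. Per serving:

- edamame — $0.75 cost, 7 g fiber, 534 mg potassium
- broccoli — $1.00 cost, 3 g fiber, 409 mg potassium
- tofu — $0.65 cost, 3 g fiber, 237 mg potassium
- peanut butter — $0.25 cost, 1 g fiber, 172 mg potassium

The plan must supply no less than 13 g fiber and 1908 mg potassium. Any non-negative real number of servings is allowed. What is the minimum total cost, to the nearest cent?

edamame only: max(13/7, 1908/534) = 3.573 servings → $2.68.
broccoli only: max(13/3, 1908/409) = 4.665 servings → $4.67.
tofu only: max(13/3, 1908/237) = 8.051 servings → $5.23.
peanut butter only: max(13/1, 1908/172) = 13 servings → $3.25.
edamame + broccoli: the both-tight solution has a negative serving — not a feasible corner.
edamame + tofu: the both-tight solution has a negative serving — not a feasible corner.
edamame + peanut butter with both tight: 0.4896 servings and 9.573 servings → $2.76.
broccoli + tofu: the both-tight solution has a negative serving — not a feasible corner.
broccoli + peanut butter with both tight: 3.065 servings and 3.804 servings → $4.02.
tofu + peanut butter with both tight: 1.176 servings and 9.473 servings → $3.13.
So the least-cost plan costs $2.68.

$2.68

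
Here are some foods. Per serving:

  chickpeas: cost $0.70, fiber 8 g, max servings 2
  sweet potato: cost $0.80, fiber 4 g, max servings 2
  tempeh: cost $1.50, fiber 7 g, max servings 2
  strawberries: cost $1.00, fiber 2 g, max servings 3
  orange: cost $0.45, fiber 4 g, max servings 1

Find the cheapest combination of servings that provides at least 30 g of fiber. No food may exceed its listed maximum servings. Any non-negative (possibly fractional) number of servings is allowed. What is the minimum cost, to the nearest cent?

$3.88

Cost per g of fiber: chickpeas $0.0875, orange $0.1125, sweet potato $0.2000, tempeh $0.2143, strawberries $0.5000.
Take 2 servings of chickpeas: +16.0 g fiber for $1.40 (total $1.40, still need 14.0 g).
Take 1 serving of orange: +4.0 g fiber for $0.45 (total $1.85, still need 10.0 g).
Take 2 servings of sweet potato: +8.0 g fiber for $1.60 (total $3.45, still need 2.0 g).
Take 0.2857 servings of tempeh: +2.0 g fiber for $0.43 (total $3.88, still need 0.0 g).
Greedy by cheapest-per-g is optimal for a single linear constraint, so the minimum cost is $3.88.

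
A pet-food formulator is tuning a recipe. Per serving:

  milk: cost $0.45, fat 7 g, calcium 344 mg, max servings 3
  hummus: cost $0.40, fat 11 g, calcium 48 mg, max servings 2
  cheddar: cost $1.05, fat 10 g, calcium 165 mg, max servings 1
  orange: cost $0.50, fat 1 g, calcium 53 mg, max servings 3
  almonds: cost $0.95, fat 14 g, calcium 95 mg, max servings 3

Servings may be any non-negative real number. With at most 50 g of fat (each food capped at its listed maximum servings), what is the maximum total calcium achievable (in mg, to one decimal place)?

1464.6 mg

Calcium per g fat: orange 53, milk 49.14, cheddar 16.5, almonds 6.786, hummus 4.364.
Take 3 servings of orange: uses 3 g fat, +159.0 mg calcium (running total 159.0 mg).
Take 3 servings of milk: uses 21 g fat, +1032.0 mg calcium (running total 1191.0 mg).
Take 1 serving of cheddar: uses 10 g fat, +165.0 mg calcium (running total 1356.0 mg).
Take 1.143 servings of almonds: uses 16 g fat, +108.6 mg calcium (running total 1464.6 mg).
Filling greedily by calcium-per-g fat is optimal for one linear limit, giving 1464.6 mg.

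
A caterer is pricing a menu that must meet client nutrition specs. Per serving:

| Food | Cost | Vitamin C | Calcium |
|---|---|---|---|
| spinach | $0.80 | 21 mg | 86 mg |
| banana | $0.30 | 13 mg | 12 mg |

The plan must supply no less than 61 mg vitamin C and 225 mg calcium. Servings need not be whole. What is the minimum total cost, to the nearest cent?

$2.21

This is a tiny linear program; its minimum lies at a vertex of the feasible set. List the vertices and price them.
spinach only: max(61/21, 225/86) = 2.905 servings → $2.32.
banana only: max(61/13, 225/12) = 18.75 servings → $5.62.
spinach + banana with both tight: 2.532 servings and 0.6016 servings → $2.21.
So the least-cost plan costs $2.21.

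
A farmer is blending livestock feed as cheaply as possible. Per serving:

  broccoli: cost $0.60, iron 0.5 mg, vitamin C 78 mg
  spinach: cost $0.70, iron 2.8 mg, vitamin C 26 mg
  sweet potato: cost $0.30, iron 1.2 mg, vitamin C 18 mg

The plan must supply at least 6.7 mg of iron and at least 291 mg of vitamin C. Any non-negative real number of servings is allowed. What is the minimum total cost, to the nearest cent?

Minimising a linear cost over {iron ≥ 6.7, vitamin C ≥ 291, servings ≥ 0} — the optimum is at a vertex, using one or two foods.
broccoli only: max(6.7/0.5, 291/78) = 13.4 servings → $8.04.
spinach only: max(6.7/2.8, 291/26) = 11.19 servings → $7.83.
sweet potato only: max(6.7/1.2, 291/18) = 16.17 servings → $4.85.
broccoli + spinach with both tight: 3.119 servings and 1.836 servings → $3.16.
broccoli + sweet potato with both tight: 2.702 servings and 4.457 servings → $2.96.
spinach + sweet potato: intersection lies outside the first quadrant.
The minimum over all feasible corners is $2.96.

$2.96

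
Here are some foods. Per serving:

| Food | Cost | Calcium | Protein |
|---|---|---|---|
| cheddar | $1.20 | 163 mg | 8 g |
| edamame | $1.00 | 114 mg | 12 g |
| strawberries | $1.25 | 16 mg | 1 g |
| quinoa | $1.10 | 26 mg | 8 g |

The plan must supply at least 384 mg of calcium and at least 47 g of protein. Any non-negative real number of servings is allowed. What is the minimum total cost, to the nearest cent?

$3.92

A basic optimal solution has at most two foods positive. Try each food alone and each pair with both targets met exactly.
cheddar only: max(384/163, 47/8) = 5.875 servings → $7.05.
edamame only: max(384/114, 47/12) = 3.917 servings → $3.92.
strawberries only: max(384/16, 47/1) = 47 servings → $58.75.
quinoa only: max(384/26, 47/8) = 14.77 servings → $16.25.
cheddar + edamame: the both-tight solution has a negative serving — not a feasible corner.
cheddar + strawberries: intersection lies outside the first quadrant.
cheddar + quinoa with both tight: 1.688 servings and 4.187 servings → $6.63.
edamame + strawberries: the both-tight solution has a negative serving — not a feasible corner.
edamame + quinoa with both tight: 3.083 servings and 1.25 servings → $4.46.
strawberries + quinoa with both tight: 18.14 servings and 3.608 servings → $26.64.
Cheapest feasible corner: $3.92.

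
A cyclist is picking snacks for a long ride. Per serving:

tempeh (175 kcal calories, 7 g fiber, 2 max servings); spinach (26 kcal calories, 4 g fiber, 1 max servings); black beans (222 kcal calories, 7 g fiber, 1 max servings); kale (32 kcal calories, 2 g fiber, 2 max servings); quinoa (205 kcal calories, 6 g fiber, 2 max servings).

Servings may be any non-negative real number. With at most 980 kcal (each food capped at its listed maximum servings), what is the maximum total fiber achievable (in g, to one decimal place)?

Fiber per kcal: spinach 0.1538, kale 0.0625, tempeh 0.04, black beans 0.03153, quinoa 0.02927.
Take 1 serving of spinach: uses 26 kcal, +4.0 g fiber (running total 4.0 g).
Take 2 servings of kale: uses 64 kcal, +4.0 g fiber (running total 8.0 g).
Take 2 servings of tempeh: uses 350 kcal, +14.0 g fiber (running total 22.0 g).
Take 1 serving of black beans: uses 222 kcal, +7.0 g fiber (running total 29.0 g).
Take 1.551 servings of quinoa: uses 318 kcal, +9.3 g fiber (running total 38.3 g).
Greedy by best ratio exhausts the calories allowance optimally: 38.3 g.

38.3 g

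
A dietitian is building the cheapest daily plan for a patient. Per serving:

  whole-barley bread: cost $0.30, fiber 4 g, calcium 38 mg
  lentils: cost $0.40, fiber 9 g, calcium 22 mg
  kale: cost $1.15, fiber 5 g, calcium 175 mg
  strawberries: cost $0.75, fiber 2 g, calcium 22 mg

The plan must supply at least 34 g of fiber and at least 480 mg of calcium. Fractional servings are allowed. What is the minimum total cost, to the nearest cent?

Compare the cost at each extreme point of the feasible region.
whole-barley bread only: max(34/4, 480/38) = 12.63 servings → $3.79.
lentils only: max(34/9, 480/22) = 21.82 servings → $8.73.
kale only: max(34/5, 480/175) = 6.8 servings → $7.82.
strawberries only: max(34/2, 480/22) = 21.82 servings → $16.36.
whole-barley bread + lentils with both targets exact would need a negative amount; discard.
whole-barley bread + kale with both tight: 6.961 servings and 1.231 servings → $3.50.
whole-barley bread + strawberries with both targets exact would need a negative amount; discard.
lentils + kale with both tight: 2.423 servings and 2.438 servings → $3.77.
lentils + strawberries with both targets exact would need a negative amount; discard.
kale + strawberries with both tight: 0.8833 servings and 14.79 servings → $12.11.
The minimum over all feasible corners is $3.50.

$3.50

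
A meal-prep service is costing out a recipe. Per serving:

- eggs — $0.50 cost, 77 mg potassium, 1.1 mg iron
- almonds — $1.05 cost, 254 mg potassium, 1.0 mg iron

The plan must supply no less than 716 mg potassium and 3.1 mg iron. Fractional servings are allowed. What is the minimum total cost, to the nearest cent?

$3.02

eggs only: max(716/77, 3.1/1.1) = 9.299 servings → $4.65.
almonds only: max(716/254, 3.1/1.0) = 3.1 servings → $3.25.
eggs + almonds with both tight: 0.3528 servings and 2.712 servings → $3.02.
The minimum over all feasible corners is $3.02.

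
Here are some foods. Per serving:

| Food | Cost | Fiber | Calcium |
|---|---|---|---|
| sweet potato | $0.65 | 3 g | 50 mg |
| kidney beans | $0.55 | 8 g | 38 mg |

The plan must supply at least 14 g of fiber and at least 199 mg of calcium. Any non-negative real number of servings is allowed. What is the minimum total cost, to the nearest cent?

Compare the cost at each extreme point of the feasible region.
sweet potato only: max(14/3, 199/50) = 4.667 servings → $3.03.
kidney beans only: max(14/8, 199/38) = 5.237 servings → $2.88.
sweet potato + kidney beans with both tight: 3.706 servings and 0.3601 servings → $2.61.
Cheapest feasible corner: $2.61.

$2.61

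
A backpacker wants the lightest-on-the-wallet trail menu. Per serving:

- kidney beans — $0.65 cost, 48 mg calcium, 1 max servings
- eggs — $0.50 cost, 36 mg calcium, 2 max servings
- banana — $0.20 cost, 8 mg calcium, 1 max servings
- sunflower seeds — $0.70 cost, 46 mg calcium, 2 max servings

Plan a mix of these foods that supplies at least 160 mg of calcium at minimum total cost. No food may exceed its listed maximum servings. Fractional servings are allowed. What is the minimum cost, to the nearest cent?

$2.26

Cost per mg of calcium: kidney beans $0.0135, eggs $0.0139, sunflower seeds $0.0152, banana $0.0250.
Take 1 serving of kidney beans: +48.0 mg calcium for $0.65 (total $0.65, still need 112.0 mg).
Take 2 servings of eggs: +72.0 mg calcium for $1.00 (total $1.65, still need 40.0 mg).
Take 0.8696 servings of sunflower seeds: +40.0 mg calcium for $0.61 (total $2.26, still need 0.0 mg).
Greedy by cheapest-per-mg is optimal for a single linear constraint, so the minimum cost is $2.26.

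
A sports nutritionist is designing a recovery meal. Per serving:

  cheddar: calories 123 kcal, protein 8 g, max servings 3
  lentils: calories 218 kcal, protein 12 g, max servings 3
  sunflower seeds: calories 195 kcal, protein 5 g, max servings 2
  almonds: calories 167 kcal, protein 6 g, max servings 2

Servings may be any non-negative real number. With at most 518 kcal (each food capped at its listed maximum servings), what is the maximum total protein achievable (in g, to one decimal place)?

32.2 g

Protein per kcal: cheddar 0.06504, lentils 0.05505, almonds 0.03593, sunflower seeds 0.02564.
Take 3 servings of cheddar: uses 369 kcal, +24.0 g protein (running total 24.0 g).
Take 0.6835 servings of lentils: uses 149 kcal, +8.2 g protein (running total 32.2 g).
Greedy by best ratio exhausts the calories allowance optimally: 32.2 g.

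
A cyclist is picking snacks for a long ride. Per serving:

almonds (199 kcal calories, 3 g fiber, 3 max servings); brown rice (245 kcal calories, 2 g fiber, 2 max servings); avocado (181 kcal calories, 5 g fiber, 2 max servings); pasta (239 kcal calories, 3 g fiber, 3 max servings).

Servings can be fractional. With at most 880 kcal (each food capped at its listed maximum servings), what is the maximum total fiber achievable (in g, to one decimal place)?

17.8 g

Fiber per kcal: avocado 0.02762, almonds 0.01508, pasta 0.01255, brown rice 0.008163.
Take 2 servings of avocado: uses 362 kcal, +10.0 g fiber (running total 10.0 g).
Take 2.603 servings of almonds: uses 518 kcal, +7.8 g fiber (running total 17.8 g).
Filling greedily by fiber-per-kcal is optimal for one linear limit, giving 17.8 g.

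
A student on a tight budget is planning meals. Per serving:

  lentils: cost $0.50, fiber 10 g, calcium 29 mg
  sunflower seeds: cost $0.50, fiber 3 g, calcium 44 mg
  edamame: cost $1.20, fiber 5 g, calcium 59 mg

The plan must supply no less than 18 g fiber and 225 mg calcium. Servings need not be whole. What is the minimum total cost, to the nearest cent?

$2.61

The cheapest plan sits at a corner of the feasible region — with two constraints it uses at most two foods.
lentils only: max(18/10, 225/29) = 7.759 servings → $3.88.
sunflower seeds only: max(18/3, 225/44) = 6 servings → $3.00.
edamame only: max(18/5, 225/59) = 3.814 servings → $4.58.
lentils + sunflower seeds with both tight: 0.3314 servings and 4.895 servings → $2.61.
lentils + edamame with both targets exact would need a negative amount; discard.
sunflower seeds + edamame with both tight: 1.465 servings and 2.721 servings → $4.00.
So the least-cost plan costs $2.61.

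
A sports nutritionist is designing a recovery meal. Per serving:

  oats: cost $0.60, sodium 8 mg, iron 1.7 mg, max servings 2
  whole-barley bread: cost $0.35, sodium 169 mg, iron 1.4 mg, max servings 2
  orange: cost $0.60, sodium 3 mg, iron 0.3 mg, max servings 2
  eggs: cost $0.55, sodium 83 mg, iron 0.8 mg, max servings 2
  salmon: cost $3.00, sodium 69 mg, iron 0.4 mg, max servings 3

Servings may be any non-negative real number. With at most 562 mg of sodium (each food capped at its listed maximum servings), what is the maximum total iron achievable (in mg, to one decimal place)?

8.6 mg

Iron per mg sodium: oats 0.2125, orange 0.1, eggs 0.009639, whole-barley bread 0.008284, salmon 0.005797.
Take 2 servings of oats: uses 16 mg sodium, +3.4 mg iron (running total 3.4 mg).
Take 2 servings of orange: uses 6 mg sodium, +0.6 mg iron (running total 4.0 mg).
Take 2 servings of eggs: uses 166 mg sodium, +1.6 mg iron (running total 5.6 mg).
Take 2 servings of whole-barley bread: uses 338 mg sodium, +2.8 mg iron (running total 8.4 mg).
Take 0.5217 servings of salmon: uses 36 mg sodium, +0.2 mg iron (running total 8.6 mg).
Greedy by best ratio exhausts the sodium allowance optimally: 8.6 mg.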